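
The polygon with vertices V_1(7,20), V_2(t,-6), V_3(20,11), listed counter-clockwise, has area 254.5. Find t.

-12

Write out the shoelace sum; only the two edges meeting at V_2 involve t:
2·Area = [(7·(-6) − t·20) + (t·11 − 20·(-6))] + 323
       = -9·t + 401 = 509
⇒ t = -12.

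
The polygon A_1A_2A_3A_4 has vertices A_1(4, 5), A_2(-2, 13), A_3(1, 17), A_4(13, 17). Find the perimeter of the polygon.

|A_1A_2| = √((-6)² + (8)²) = √100 = 10
|A_2A_3| = √((3)² + (4)²) = √25 = 5
|A_3A_4| = √((12)² + (0)²) = √144 = 12
|A_4A_1| = √((-9)² + (-12)²) = √225 = 15
Perimeter = 10 + 5 + 12 + 15 = 42.

42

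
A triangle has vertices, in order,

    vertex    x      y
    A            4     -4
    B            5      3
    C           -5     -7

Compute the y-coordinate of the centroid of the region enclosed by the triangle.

Apply the surveyor's formula. First the cross-terms c_i = x_i·y_{i+1} − x_{i+1}·y_i:
  32, -20, 48  ⇒  2A = 60, A = 30.
Then Σ (y_i + y_{i+1})·c_i = -480, so ȳ = -480 / (6·30) = -8/3.

-8/3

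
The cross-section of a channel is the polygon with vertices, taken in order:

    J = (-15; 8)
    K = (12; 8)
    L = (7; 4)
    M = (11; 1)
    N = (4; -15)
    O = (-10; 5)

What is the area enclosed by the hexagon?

282.5

Cross-terms: -216, -8, -37, -169, -130, -5  ⇒  Σ = -565
Area = |Σ|/2 = 282.5.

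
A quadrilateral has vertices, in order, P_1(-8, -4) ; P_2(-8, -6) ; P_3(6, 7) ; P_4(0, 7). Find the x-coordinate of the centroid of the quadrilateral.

Apply the shoelace (surveyor's) formula. First the cross-terms c_i = x_i·y_{i+1} − x_{i+1}·y_i:
  16, -20, 42, 56  ⇒  2A = 94, A = 47.
Then Σ (x_i + x_{i+1})·c_i = -412, so x̄ = -412 / (6·47) = -206/141.

-206/141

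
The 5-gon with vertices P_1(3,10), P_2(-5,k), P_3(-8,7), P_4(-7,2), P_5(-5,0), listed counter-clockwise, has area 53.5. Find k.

9

The doubled signed area Σ (x_i y_{i+1} − x_{i+1} y_i) is linear in k.
With k=0 it equals 8; the coefficient of k is 11 (from the two edges through P_2).
So 11·k + 8 = 2·53.5 = 107 ⇒ k = 9.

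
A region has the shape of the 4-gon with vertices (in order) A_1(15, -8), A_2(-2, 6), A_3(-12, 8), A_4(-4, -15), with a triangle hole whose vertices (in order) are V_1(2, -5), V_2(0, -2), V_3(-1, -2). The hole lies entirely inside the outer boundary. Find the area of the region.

298

Outer boundary:
Cross-terms: 74, 56, 212, 257  ⇒  Σ = 599
Area = |Σ|/2 = 299.5.
Hole:
Apply the shoelace (surveyor's) formula: 2A = Σ (x_i·y_{i+1} − x_{i+1}·y_i), indices taken mod 3.
V_1→V_2: (2)(-2) − (0)(-5) = -4
V_2→V_3: (0)(-2) − (-1)(-2) = -2
V_3→V_1: (-1)(-5) − (2)(-2) = 9
Σ = 3
Area = |Σ|/2 = 1.5.
Net area = 299.5 − 1.5 = 298.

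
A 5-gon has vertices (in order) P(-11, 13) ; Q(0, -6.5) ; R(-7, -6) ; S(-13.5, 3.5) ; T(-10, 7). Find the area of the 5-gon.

96

Σ = (71.5) + (-45.5) + (-105.5) + (-59.5) + (-53) = -192
Area = |Σ|/2 = 96.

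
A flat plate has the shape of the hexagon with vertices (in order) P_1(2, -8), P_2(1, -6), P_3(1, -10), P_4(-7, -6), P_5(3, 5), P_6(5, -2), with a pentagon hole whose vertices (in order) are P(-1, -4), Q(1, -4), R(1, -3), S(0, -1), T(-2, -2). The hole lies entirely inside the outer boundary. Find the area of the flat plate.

78

Outer boundary:
Apply the shoelace formula: 2A = Σ (x_i·y_{i+1} − x_{i+1}·y_i), indices taken mod 6.
Σ = (-4) + (-4) + (-76) + (-17) + (-31) + (-36) = -168
Area = |Σ|/2 = 84.
Hole:
P→Q: (-1)(-4) − (1)(-4) = 8
Q→R: (1)(-3) − (1)(-4) = 1
R→S: (1)(-1) − (0)(-3) = -1
S→T: (0)(-2) − (-2)(-1) = -2
T→P: (-2)(-4) − (-1)(-2) = 6
Σ = 12
Area = |Σ|/2 = 6.
Net area = 84 − 6 = 78.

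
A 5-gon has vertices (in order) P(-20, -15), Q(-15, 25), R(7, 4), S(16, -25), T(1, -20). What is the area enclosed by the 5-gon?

Σ = (-725) + (-235) + (-239) + (-295) + (-415) = -1909
Area = |Σ|/2 = 954.5.

954.5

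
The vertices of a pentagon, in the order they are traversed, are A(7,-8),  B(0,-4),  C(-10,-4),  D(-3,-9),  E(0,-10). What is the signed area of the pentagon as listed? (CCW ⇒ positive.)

55

Apply the shoelace formula: 2A = Σ (x_i·y_{i+1} − x_{i+1}·y_i), indices taken mod 5.
Σ = (-28) + (-40) + (78) + (30) + (70) = 110
Signed area = Σ/2 = 55 (positive ⇒ counter-clockwise traversal).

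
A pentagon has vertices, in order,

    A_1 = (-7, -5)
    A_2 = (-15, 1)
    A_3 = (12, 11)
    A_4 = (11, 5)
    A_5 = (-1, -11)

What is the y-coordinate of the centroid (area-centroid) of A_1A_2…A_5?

77/127

Apply the shoelace formula. First the cross-terms c_i = x_i·y_{i+1} − x_{i+1}·y_i:
  -82, -177, -61, -116, -72  ⇒  2A = -508, A = -254.
Then Σ (y_i + y_{i+1})·c_i = -924, so ȳ = -924 / (6·(-254)) = 77/127.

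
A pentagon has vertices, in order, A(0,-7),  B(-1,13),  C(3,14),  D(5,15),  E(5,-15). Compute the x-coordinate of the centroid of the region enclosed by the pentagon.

Apply the shoelace (surveyor's) formula. First the cross-terms c_i = x_i·y_{i+1} − x_{i+1}·y_i:
  -7, -53, -25, -150, -35  ⇒  2A = -270, A = -135.
Then Σ (x_i + x_{i+1})·c_i = -1974, so x̄ = -1974 / (6·(-135)) = 329/135.

329/135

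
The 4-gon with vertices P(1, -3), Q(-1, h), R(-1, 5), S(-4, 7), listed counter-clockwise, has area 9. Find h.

Write out the shoelace sum; only the two edges meeting at Q involve h:
2·Area = [(1·h − (-1)·(-3)) + ((-1)·5 − (-1)·h)] + 18
       = 2·h + 10 = 18
⇒ h = 4.

4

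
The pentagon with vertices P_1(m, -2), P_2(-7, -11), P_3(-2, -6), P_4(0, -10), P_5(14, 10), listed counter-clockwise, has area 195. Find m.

The doubled signed area Σ (x_i y_{i+1} − x_{i+1} y_i) is linear in m.
With m=0 it equals 138; the coefficient of m is -21 (from the two edges through P_1).
So -21·m + 138 = 2·195 = 390 ⇒ m = -12.

-12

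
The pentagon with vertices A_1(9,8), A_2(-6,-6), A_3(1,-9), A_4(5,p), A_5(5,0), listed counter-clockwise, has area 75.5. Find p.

Write out the shoelace sum; only the two edges meeting at A_4 involve p:
2·Area = [(1·p − 5·(-9)) + (5·0 − 5·p)] + 94
       = -4·p + 139 = 151
⇒ p = -3.

-3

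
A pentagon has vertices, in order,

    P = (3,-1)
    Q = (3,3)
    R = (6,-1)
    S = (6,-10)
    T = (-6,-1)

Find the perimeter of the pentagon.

42

|PQ| = √((0)² + (4)²) = √16 = 4
|QR| = √((3)² + (-4)²) = √25 = 5
|RS| = √((0)² + (-9)²) = √81 = 9
|ST| = √((-12)² + (9)²) = √225 = 15
|TP| = √((9)² + (0)²) = √81 = 9
Perimeter = 4 + 5 + 9 + 15 + 9 = 42.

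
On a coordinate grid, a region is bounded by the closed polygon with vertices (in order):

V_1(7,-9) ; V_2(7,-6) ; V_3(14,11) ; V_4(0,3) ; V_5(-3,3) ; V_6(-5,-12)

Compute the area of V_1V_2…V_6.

Apply the shoelace (surveyor's) formula: 2A = Σ (x_i·y_{i+1} − x_{i+1}·y_i), indices taken mod 6.
Σ = (21) + (161) + (42) + (9) + (51) + (129) = 413
Area = |Σ|/2 = 206.5.

206.5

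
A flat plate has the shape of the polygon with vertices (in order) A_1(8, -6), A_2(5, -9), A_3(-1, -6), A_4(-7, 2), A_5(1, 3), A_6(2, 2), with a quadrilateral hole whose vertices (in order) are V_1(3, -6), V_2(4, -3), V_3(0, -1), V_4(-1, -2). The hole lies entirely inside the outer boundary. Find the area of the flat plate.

79

Outer boundary:
Σ = (-42) + (-39) + (-44) + (-23) + (-4) + (-28) = -180
Area = |Σ|/2 = 90.
Hole:
Apply the surveyor's formula: 2A = Σ (x_i·y_{i+1} − x_{i+1}·y_i), indices taken mod 4.
Cross-terms: 15, -4, -1, 12  ⇒  Σ = 22
Area = |Σ|/2 = 11.
Net area = 90 − 11 = 79.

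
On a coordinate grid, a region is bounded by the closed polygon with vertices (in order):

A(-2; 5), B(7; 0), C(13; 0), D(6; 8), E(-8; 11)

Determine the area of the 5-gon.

90.5

Apply the shoelace formula: 2A = Σ (x_i·y_{i+1} − x_{i+1}·y_i), indices taken mod 5.
A→B: (-2)(0) − (7)(5) = -35
B→C: (7)(0) − (13)(0) = 0
C→D: (13)(8) − (6)(0) = 104
D→E: (6)(11) − (-8)(8) = 130
E→A: (-8)(5) − (-2)(11) = -18
Σ = 181
Area = |Σ|/2 = 90.5.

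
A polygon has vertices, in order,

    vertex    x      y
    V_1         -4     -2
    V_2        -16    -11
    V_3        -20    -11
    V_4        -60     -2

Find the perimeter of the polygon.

116

|V_1V_2| = √((-12)² + (-9)²) = √225 = 15
|V_2V_3| = √((-4)² + (0)²) = √16 = 4
|V_3V_4| = √((-40)² + (9)²) = √1681 = 41
|V_4V_1| = √((56)² + (0)²) = √3136 = 56
Perimeter = 15 + 4 + 41 + 56 = 116.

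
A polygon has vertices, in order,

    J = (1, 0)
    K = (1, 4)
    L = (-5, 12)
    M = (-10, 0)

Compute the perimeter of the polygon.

|JK| = √((0)² + (4)²) = √16 = 4
|KL| = √((-6)² + (8)²) = √100 = 10
|LM| = √((-5)² + (-12)²) = √169 = 13
|MJ| = √((11)² + (0)²) = √121 = 11
Perimeter = 4 + 10 + 13 + 11 = 38.

38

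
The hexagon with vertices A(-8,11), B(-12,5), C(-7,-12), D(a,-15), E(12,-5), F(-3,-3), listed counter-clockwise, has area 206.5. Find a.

-5

Write out the shoelace sum; only the two edges meeting at D involve a:
2·Area = [((-7)·(-15) − a·(-12)) + (a·(-5) − 12·(-15))] + 163
       = 7·a + 448 = 413
⇒ a = -5.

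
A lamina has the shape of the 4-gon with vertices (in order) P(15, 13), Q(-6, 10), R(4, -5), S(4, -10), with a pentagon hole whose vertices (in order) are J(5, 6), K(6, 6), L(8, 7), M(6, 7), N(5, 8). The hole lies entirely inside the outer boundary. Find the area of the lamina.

Outer boundary:
Apply the shoelace (surveyor's) formula: 2A = Σ (x_i·y_{i+1} − x_{i+1}·y_i), indices taken mod 4.
Cross-terms: 228, -10, -20, 202  ⇒  Σ = 400
Area = |Σ|/2 = 200.
Hole:
Σ = (-6) + (-6) + (14) + (13) + (-10) = 5
Area = |Σ|/2 = 2.5.
Net area = 200 − 2.5 = 197.5.

197.5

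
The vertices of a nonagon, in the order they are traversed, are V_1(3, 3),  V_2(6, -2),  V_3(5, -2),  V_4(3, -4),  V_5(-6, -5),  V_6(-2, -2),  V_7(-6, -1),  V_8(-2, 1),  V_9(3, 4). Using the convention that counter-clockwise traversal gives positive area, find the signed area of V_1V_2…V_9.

-54.5

Apply the surveyor's formula: 2A = Σ (x_i·y_{i+1} − x_{i+1}·y_i), indices taken mod 9.
V_1→V_2: (3)(-2) − (6)(3) = -24
V_2→V_3: (6)(-2) − (5)(-2) = -2
V_3→V_4: (5)(-4) − (3)(-2) = -14
V_4→V_5: (3)(-5) − (-6)(-4) = -39
V_5→V_6: (-6)(-2) − (-2)(-5) = 2
V_6→V_7: (-2)(-1) − (-6)(-2) = -10
V_7→V_8: (-6)(1) − (-2)(-1) = -8
V_8→V_9: (-2)(4) − (3)(1) = -11
V_9→V_1: (3)(3) − (3)(4) = -3
Σ = -109
Signed area = Σ/2 = -54.5 (negative ⇒ clockwise traversal).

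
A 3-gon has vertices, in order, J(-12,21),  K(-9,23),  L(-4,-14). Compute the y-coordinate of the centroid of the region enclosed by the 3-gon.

Apply the shoelace formula. First the cross-terms c_i = x_i·y_{i+1} − x_{i+1}·y_i:
  -87, 218, -252  ⇒  2A = -121, A = -60.5.
Then Σ (y_i + y_{i+1})·c_i = -3630, so ȳ = -3630 / (6·(-60.5)) = 10.

10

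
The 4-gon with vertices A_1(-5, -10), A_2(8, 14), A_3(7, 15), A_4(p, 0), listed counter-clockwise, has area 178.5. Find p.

-13

The doubled signed area Σ (x_i y_{i+1} − x_{i+1} y_i) is linear in p.
With p=0 it equals 32; the coefficient of p is -25 (from the two edges through A_4).
So -25·p + 32 = 2·178.5 = 357 ⇒ p = -13.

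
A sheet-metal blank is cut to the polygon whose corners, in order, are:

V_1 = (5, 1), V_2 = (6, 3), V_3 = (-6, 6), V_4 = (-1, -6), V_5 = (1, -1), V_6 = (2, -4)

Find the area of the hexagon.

Cross-terms: 9, 54, 42, 7, -2, 22  ⇒  Σ = 132
Area = |Σ|/2 = 66.

66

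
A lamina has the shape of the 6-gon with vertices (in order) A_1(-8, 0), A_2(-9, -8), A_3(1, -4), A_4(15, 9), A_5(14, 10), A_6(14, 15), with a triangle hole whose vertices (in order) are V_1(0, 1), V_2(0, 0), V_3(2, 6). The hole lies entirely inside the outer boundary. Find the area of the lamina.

Outer boundary:
Apply the shoelace formula: 2A = Σ (x_i·y_{i+1} − x_{i+1}·y_i), indices taken mod 6.
Cross-terms: 64, 44, 69, 24, 70, 120  ⇒  Σ = 391
Area = |Σ|/2 = 195.5.
Hole:
Apply the surveyor's formula: 2A = Σ (x_i·y_{i+1} − x_{i+1}·y_i), indices taken mod 3.
Cross-terms: 0, 0, 2  ⇒  Σ = 2
Area = |Σ|/2 = 1.
Net area = 195.5 − 1 = 194.5.

194.5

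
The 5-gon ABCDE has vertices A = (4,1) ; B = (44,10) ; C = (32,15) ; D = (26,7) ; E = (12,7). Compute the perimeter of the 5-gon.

|AB| = √((40)² + (9)²) = √1681 = 41
|BC| = √((-12)² + (5)²) = √169 = 13
|CD| = √((-6)² + (-8)²) = √100 = 10
|DE| = √((-14)² + (0)²) = √196 = 14
|EA| = √((-8)² + (-6)²) = √100 = 10
Perimeter = 41 + 13 + 10 + 14 + 10 = 88.

88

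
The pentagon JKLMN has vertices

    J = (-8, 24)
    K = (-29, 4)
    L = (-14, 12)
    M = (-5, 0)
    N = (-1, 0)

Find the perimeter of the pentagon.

90

|JK| = √((-21)² + (-20)²) = √841 = 29
|KL| = √((15)² + (8)²) = √289 = 17
|LM| = √((9)² + (-12)²) = √225 = 15
|MN| = √((4)² + (0)²) = √16 = 4
|NJ| = √((-7)² + (24)²) = √625 = 25
Perimeter = 29 + 17 + 15 + 4 + 25 = 90.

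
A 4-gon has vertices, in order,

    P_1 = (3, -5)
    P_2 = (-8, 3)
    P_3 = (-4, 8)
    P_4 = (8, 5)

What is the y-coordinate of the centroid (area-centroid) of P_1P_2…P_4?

89/37

Apply the shoelace formula. First the cross-terms c_i = x_i·y_{i+1} − x_{i+1}·y_i:
  -31, -52, -84, -55  ⇒  2A = -222, A = -111.
Then Σ (y_i + y_{i+1})·c_i = -1602, so ȳ = -1602 / (6·(-111)) = 89/37.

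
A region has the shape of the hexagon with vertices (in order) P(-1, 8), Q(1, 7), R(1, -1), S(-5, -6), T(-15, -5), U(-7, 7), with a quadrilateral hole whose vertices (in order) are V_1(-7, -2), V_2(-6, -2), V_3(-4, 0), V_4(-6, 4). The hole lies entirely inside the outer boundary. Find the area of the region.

135

Outer boundary:
Apply the shoelace (surveyor's) formula: 2A = Σ (x_i·y_{i+1} − x_{i+1}·y_i), indices taken mod 6.
Cross-terms: -15, -8, -11, -65, -140, -49  ⇒  Σ = -288
Area = |Σ|/2 = 144.
Hole:
Cross-terms: 2, -8, -16, 40  ⇒  Σ = 18
Area = |Σ|/2 = 9.
Net area = 144 − 9 = 135.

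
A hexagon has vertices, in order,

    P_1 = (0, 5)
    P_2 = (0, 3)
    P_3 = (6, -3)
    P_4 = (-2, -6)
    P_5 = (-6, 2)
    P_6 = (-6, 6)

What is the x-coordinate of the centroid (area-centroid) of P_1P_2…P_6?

-256/231

Apply the surveyor's formula. First the cross-terms c_i = x_i·y_{i+1} − x_{i+1}·y_i:
  0, -18, -42, -40, -24, -30  ⇒  2A = -154, A = -77.
Then Σ (x_i + x_{i+1})·c_i = 512, so x̄ = 512 / (6·(-77)) = -256/231.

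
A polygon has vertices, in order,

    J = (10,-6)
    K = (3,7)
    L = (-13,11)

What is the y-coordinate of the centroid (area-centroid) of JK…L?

4

Apply Gauss's area formula. First the cross-terms c_i = x_i·y_{i+1} − x_{i+1}·y_i:
  88, 124, -32  ⇒  2A = 180, A = 90.
Then Σ (y_i + y_{i+1})·c_i = 2160, so ȳ = 2160 / (6·90) = 4.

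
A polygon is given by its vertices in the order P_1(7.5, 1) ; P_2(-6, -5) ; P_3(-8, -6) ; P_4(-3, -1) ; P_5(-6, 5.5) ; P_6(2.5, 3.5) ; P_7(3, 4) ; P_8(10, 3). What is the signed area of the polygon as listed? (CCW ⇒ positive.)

Cross-terms: -31.5, -4, -10, -22.5, -34.75, -0.5, -31, -12.5  ⇒  Σ = -146.75
Signed area = Σ/2 = -73.375 (negative ⇒ clockwise traversal).

-73.375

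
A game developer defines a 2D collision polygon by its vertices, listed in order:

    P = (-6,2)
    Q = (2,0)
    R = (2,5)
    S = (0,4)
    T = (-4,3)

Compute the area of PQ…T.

20

Apply Gauss's area formula: 2A = Σ (x_i·y_{i+1} − x_{i+1}·y_i), indices taken mod 5.
P→Q: (-6)(0) − (2)(2) = -4
Q→R: (2)(5) − (2)(0) = 10
R→S: (2)(4) − (0)(5) = 8
S→T: (0)(3) − (-4)(4) = 16
T→P: (-4)(2) − (-6)(3) = 10
Σ = 40
Area = |Σ|/2 = 20.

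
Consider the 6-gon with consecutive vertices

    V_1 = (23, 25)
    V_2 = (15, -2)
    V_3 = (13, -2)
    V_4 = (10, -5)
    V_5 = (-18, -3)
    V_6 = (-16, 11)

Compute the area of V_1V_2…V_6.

744.5

Apply Gauss's area formula: 2A = Σ (x_i·y_{i+1} − x_{i+1}·y_i), indices taken mod 6.
V_1→V_2: (23)(-2) − (15)(25) = -421
V_2→V_3: (15)(-2) − (13)(-2) = -4
V_3→V_4: (13)(-5) − (10)(-2) = -45
V_4→V_5: (10)(-3) − (-18)(-5) = -120
V_5→V_6: (-18)(11) − (-16)(-3) = -246
V_6→V_1: (-16)(25) − (23)(11) = -653
Σ = -1489
Area = |Σ|/2 = 744.5.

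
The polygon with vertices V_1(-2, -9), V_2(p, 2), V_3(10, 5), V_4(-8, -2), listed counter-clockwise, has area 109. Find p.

Write out the shoelace sum; only the two edges meeting at V_2 involve p:
2·Area = [((-2)·2 − p·(-9)) + (p·5 − 10·2)] + 88
       = 14·p + 64 = 218
⇒ p = 11.

11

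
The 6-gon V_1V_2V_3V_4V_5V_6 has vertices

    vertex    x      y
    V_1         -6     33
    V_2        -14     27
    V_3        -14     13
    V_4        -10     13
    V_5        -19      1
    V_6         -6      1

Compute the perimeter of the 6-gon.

88

|V_1V_2| = √((-8)² + (-6)²) = √100 = 10
|V_2V_3| = √((0)² + (-14)²) = √196 = 14
|V_3V_4| = √((4)² + (0)²) = √16 = 4
|V_4V_5| = √((-9)² + (-12)²) = √225 = 15
|V_5V_6| = √((13)² + (0)²) = √169 = 13
|V_6V_1| = √((0)² + (32)²) = √1024 = 32
Perimeter = 10 + 14 + 4 + 15 + 13 + 32 = 88.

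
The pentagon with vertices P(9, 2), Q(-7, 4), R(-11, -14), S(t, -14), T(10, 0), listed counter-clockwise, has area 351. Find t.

14

Write out the shoelace sum; only the two edges meeting at S involve t:
2·Area = [((-11)·(-14) − t·(-14)) + (t·0 − 10·(-14))] + 212
       = 14·t + 506 = 702
⇒ t = 14.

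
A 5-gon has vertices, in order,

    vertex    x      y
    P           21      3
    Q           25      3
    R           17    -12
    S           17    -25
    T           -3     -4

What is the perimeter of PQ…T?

88

|PQ| = √((4)² + (0)²) = √16 = 4
|QR| = √((-8)² + (-15)²) = √289 = 17
|RS| = √((0)² + (-13)²) = √169 = 13
|ST| = √((-20)² + (21)²) = √841 = 29
|TP| = √((24)² + (7)²) = √625 = 25
Perimeter = 4 + 17 + 13 + 29 + 25 = 88.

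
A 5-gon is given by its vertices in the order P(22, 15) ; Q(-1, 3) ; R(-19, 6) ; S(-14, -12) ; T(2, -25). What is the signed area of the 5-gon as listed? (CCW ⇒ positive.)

Apply the shoelace formula: 2A = Σ (x_i·y_{i+1} − x_{i+1}·y_i), indices taken mod 5.
Σ = (81) + (51) + (312) + (374) + (580) = 1398
Signed area = Σ/2 = 699 (positive ⇒ counter-clockwise traversal).

699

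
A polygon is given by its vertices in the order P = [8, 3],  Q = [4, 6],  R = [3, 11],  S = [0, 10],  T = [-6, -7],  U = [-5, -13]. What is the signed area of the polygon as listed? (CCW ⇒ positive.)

Apply the surveyor's formula: 2A = Σ (x_i·y_{i+1} − x_{i+1}·y_i), indices taken mod 6.
Cross-terms: 36, 26, 30, 60, 43, 89  ⇒  Σ = 284
Signed area = Σ/2 = 142 (positive ⇒ counter-clockwise traversal).

142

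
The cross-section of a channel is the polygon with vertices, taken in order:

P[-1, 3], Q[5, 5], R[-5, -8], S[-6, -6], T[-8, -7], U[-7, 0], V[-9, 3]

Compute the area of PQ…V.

76.5

Apply Gauss's area formula: 2A = Σ (x_i·y_{i+1} − x_{i+1}·y_i), indices taken mod 7.
Cross-terms: -20, -15, -18, -6, -49, -21, -24  ⇒  Σ = -153
Area = |Σ|/2 = 76.5.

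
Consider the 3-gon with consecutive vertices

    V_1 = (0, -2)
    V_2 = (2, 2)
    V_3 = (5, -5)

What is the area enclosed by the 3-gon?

Apply Gauss's area formula: 2A = Σ (x_i·y_{i+1} − x_{i+1}·y_i), indices taken mod 3.
V_1→V_2: (0)(2) − (2)(-2) = 4
V_2→V_3: (2)(-5) − (5)(2) = -20
V_3→V_1: (5)(-2) − (0)(-5) = -10
Σ = -26
Area = |Σ|/2 = 13.

13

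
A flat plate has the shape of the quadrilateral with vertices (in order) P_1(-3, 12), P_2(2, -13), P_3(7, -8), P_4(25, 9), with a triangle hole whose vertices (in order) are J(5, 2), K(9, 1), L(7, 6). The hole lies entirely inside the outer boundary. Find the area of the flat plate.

331

Outer boundary:
P_1→P_2: (-3)(-13) − (2)(12) = 15
P_2→P_3: (2)(-8) − (7)(-13) = 75
P_3→P_4: (7)(9) − (25)(-8) = 263
P_4→P_1: (25)(12) − (-3)(9) = 327
Σ = 680
Area = |Σ|/2 = 340.
Hole:
Apply the shoelace formula: 2A = Σ (x_i·y_{i+1} − x_{i+1}·y_i), indices taken mod 3.
Cross-terms: -13, 47, -16  ⇒  Σ = 18
Area = |Σ|/2 = 9.
Net area = 340 − 9 = 331.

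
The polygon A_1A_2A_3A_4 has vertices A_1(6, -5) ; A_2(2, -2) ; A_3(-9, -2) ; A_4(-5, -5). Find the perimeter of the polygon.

|A_1A_2| = √((-4)² + (3)²) = √25 = 5
|A_2A_3| = √((-11)² + (0)²) = √121 = 11
|A_3A_4| = √((4)² + (-3)²) = √25 = 5
|A_4A_1| = √((11)² + (0)²) = √121 = 11
Perimeter = 5 + 11 + 5 + 11 = 32.

32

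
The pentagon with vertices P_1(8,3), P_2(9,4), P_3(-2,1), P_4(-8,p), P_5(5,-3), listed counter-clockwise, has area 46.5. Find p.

The doubled signed area Σ (x_i y_{i+1} − x_{i+1} y_i) is linear in p.
With p=0 it equals 93; the coefficient of p is -7 (from the two edges through P_4).
So -7·p + 93 = 2·46.5 = 93 ⇒ p = 0.

0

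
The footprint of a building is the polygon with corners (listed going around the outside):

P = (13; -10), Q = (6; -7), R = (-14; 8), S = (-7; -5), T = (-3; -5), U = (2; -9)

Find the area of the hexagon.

99.5

Cross-terms: -31, -50, 126, 20, 37, 97  ⇒  Σ = 199
Area = |Σ|/2 = 99.5.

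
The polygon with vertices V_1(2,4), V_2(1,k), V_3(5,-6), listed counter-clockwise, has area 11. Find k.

0

Write out the shoelace sum; only the two edges meeting at V_2 involve k:
2·Area = [(2·k − 1·4) + (1·(-6) − 5·k)] + 32
       = -3·k + 22 = 22
⇒ k = 0.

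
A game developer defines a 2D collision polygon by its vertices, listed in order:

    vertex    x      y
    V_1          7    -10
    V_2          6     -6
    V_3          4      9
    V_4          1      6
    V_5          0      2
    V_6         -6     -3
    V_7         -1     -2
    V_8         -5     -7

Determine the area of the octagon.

115

V_1→V_2: (7)(-6) − (6)(-10) = 18
V_2→V_3: (6)(9) − (4)(-6) = 78
V_3→V_4: (4)(6) − (1)(9) = 15
V_4→V_5: (1)(2) − (0)(6) = 2
V_5→V_6: (0)(-3) − (-6)(2) = 12
V_6→V_7: (-6)(-2) − (-1)(-3) = 9
V_7→V_8: (-1)(-7) − (-5)(-2) = -3
V_8→V_1: (-5)(-10) − (7)(-7) = 99
Σ = 230
Area = |Σ|/2 = 115.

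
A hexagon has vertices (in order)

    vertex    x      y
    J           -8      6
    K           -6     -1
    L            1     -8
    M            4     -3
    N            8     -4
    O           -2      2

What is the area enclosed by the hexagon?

Cross-terms: 44, 49, 29, 8, 8, 4  ⇒  Σ = 142
Area = |Σ|/2 = 71.

71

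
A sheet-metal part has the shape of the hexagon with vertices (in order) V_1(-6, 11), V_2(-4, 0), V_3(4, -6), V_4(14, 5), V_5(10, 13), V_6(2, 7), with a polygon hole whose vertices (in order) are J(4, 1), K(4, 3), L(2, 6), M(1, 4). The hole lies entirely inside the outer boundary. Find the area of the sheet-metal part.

Outer boundary:
Apply the surveyor's formula: 2A = Σ (x_i·y_{i+1} − x_{i+1}·y_i), indices taken mod 6.
Σ = (44) + (24) + (104) + (132) + (44) + (64) = 412
Area = |Σ|/2 = 206.
Hole:
Apply the shoelace (surveyor's) formula: 2A = Σ (x_i·y_{i+1} − x_{i+1}·y_i), indices taken mod 4.
Σ = (8) + (18) + (2) + (-15) = 13
Area = |Σ|/2 = 6.5.
Net area = 206 − 6.5 = 199.5.

199.5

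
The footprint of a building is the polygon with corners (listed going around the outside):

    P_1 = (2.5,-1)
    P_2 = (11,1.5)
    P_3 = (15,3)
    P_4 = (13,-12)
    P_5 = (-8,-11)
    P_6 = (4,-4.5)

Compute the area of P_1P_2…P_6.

Apply the shoelace formula: 2A = Σ (x_i·y_{i+1} − x_{i+1}·y_i), indices taken mod 6.
Σ = (14.75) + (10.5) + (-219) + (-239) + (80) + (7.25) = -345.5
Area = |Σ|/2 = 172.75.

172.75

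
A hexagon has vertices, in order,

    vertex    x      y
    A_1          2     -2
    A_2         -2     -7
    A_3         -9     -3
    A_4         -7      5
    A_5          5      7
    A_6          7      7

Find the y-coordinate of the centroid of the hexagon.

Apply the surveyor's formula. First the cross-terms c_i = x_i·y_{i+1} − x_{i+1}·y_i:
  -18, -57, -66, -74, -14, -28  ⇒  2A = -257, A = -128.5.
Then Σ (y_i + y_{i+1})·c_i = -624, so ȳ = -624 / (6·(-128.5)) = 208/257.

208/257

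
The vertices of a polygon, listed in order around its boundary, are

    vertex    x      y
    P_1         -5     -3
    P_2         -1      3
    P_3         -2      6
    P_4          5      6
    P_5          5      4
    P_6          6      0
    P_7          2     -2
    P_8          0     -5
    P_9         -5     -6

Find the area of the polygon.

Apply Gauss's area formula: 2A = Σ (x_i·y_{i+1} − x_{i+1}·y_i), indices taken mod 9.
Cross-terms: -18, 0, -42, -10, -24, -12, -10, -25, -15  ⇒  Σ = -156
Area = |Σ|/2 = 78.

78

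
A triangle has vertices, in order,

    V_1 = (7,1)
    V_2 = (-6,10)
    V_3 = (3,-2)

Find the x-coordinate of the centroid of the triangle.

Apply the shoelace (surveyor's) formula. First the cross-terms c_i = x_i·y_{i+1} − x_{i+1}·y_i:
  76, -18, 17  ⇒  2A = 75, A = 37.5.
Then Σ (x_i + x_{i+1})·c_i = 300, so x̄ = 300 / (6·37.5) = 4/3.

4/3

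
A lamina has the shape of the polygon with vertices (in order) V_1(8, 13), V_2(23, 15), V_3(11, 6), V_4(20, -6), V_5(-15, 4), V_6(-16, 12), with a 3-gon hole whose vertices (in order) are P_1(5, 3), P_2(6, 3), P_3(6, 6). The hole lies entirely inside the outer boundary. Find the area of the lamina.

409.5

Outer boundary:
Σ = (-179) + (-27) + (-186) + (-10) + (-116) + (-304) = -822
Area = |Σ|/2 = 411.
Hole:
P_1→P_2: (5)(3) − (6)(3) = -3
P_2→P_3: (6)(6) − (6)(3) = 18
P_3→P_1: (6)(3) − (5)(6) = -12
Σ = 3
Area = |Σ|/2 = 1.5.
Net area = 411 − 1.5 = 409.5.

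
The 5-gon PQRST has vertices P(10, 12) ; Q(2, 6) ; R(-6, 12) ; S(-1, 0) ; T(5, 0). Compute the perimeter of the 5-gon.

|PQ| = √((-8)² + (-6)²) = √100 = 10
|QR| = √((-8)² + (6)²) = √100 = 10
|RS| = √((5)² + (-12)²) = √169 = 13
|ST| = √((6)² + (0)²) = √36 = 6
|TP| = √((5)² + (12)²) = √169 = 13
Perimeter = 10 + 10 + 13 + 6 + 13 = 52.

52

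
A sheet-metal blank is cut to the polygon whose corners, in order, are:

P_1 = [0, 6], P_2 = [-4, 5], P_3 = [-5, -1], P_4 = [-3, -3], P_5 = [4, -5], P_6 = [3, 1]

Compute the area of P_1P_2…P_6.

64.5

Apply the shoelace (surveyor's) formula: 2A = Σ (x_i·y_{i+1} − x_{i+1}·y_i), indices taken mod 6.
Cross-terms: 24, 29, 12, 27, 19, 18  ⇒  Σ = 129
Area = |Σ|/2 = 64.5.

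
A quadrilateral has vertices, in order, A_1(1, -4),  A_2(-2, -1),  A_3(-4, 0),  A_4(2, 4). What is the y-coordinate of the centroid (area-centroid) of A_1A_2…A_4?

5/41

Apply the shoelace (surveyor's) formula. First the cross-terms c_i = x_i·y_{i+1} − x_{i+1}·y_i:
  -9, -4, -16, -12  ⇒  2A = -41, A = -20.5.
Then Σ (y_i + y_{i+1})·c_i = -15, so ȳ = -15 / (6·(-20.5)) = 5/41.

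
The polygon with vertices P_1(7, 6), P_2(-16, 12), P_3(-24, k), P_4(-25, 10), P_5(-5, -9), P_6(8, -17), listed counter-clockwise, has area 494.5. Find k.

Write out the shoelace sum; only the two edges meeting at P_3 involve k:
2·Area = [((-16)·k − (-24)·12) + ((-24)·10 − (-25)·k)] + 779
       = 9·k + 827 = 989
⇒ k = 18.

18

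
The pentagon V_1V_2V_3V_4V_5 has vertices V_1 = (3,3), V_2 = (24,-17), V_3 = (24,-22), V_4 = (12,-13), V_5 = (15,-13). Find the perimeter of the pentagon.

|V_1V_2| = √((21)² + (-20)²) = √841 = 29
|V_2V_3| = √((0)² + (-5)²) = √25 = 5
|V_3V_4| = √((-12)² + (9)²) = √225 = 15
|V_4V_5| = √((3)² + (0)²) = √9 = 3
|V_5V_1| = √((-12)² + (16)²) = √400 = 20
Perimeter = 29 + 5 + 15 + 3 + 20 = 72.

72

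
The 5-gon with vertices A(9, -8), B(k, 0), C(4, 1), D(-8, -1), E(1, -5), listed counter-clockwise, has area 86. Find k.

10

The doubled signed area Σ (x_i y_{i+1} − x_{i+1} y_i) is linear in k.
With k=0 it equals 82; the coefficient of k is 9 (from the two edges through B).
So 9·k + 82 = 2·86 = 172 ⇒ k = 10.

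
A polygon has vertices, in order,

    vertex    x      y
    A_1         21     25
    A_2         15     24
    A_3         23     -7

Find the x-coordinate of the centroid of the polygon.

59/3

Apply the surveyor's formula. First the cross-terms c_i = x_i·y_{i+1} − x_{i+1}·y_i:
  129, -657, 722  ⇒  2A = 194, A = 97.
Then Σ (x_i + x_{i+1})·c_i = 11446, so x̄ = 11446 / (6·97) = 59/3.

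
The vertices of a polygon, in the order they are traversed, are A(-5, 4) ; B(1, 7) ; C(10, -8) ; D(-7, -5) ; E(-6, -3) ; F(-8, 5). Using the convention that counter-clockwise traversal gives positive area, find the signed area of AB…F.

Apply Gauss's area formula: 2A = Σ (x_i·y_{i+1} − x_{i+1}·y_i), indices taken mod 6.
Cross-terms: -39, -78, -106, -9, -54, -7  ⇒  Σ = -293
Signed area = Σ/2 = -146.5 (negative ⇒ clockwise traversal).

-146.5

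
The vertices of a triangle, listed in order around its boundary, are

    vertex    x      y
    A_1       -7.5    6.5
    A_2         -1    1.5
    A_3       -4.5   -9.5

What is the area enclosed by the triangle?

44.5

Σ = (-4.75) + (16.25) + (-100.5) = -89
Area = |Σ|/2 = 44.5.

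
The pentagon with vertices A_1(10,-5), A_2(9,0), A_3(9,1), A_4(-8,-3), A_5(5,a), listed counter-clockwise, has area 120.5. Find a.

Write out the shoelace sum; only the two edges meeting at A_5 involve a:
2·Area = [((-8)·a − 5·(-3)) + (5·(-5) − 10·a)] + 35
       = -18·a + 25 = 241
⇒ a = -12.

-12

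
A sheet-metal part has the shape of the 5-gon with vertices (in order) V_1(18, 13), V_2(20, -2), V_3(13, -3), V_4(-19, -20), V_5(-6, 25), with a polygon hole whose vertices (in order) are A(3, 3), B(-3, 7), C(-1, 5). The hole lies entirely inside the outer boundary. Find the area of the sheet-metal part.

883

Outer boundary:
Σ = (-296) + (-34) + (-317) + (-595) + (-528) = -1770
Area = |Σ|/2 = 885.
Hole:
Cross-terms: 30, -8, -18  ⇒  Σ = 4
Area = |Σ|/2 = 2.
Net area = 885 − 2 = 883.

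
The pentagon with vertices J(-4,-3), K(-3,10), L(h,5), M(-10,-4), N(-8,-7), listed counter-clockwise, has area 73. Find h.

The doubled signed area Σ (x_i y_{i+1} − x_{i+1} y_i) is linear in h.
With h=0 it equals 20; the coefficient of h is -14 (from the two edges through L).
So -14·h + 20 = 2·73 = 146 ⇒ h = -9.

-9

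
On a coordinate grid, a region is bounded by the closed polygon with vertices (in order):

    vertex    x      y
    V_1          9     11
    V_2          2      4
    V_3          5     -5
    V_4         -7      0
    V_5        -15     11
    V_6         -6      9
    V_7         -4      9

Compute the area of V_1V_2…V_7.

Apply the surveyor's formula: 2A = Σ (x_i·y_{i+1} − x_{i+1}·y_i), indices taken mod 7.
Σ = (14) + (-30) + (-35) + (-77) + (-69) + (-18) + (-125) = -340
Area = |Σ|/2 = 170.

170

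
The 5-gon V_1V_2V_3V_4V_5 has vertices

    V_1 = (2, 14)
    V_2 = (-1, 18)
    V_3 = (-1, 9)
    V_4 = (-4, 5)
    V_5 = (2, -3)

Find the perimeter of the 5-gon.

|V_1V_2| = √((-3)² + (4)²) = √25 = 5
|V_2V_3| = √((0)² + (-9)²) = √81 = 9
|V_3V_4| = √((-3)² + (-4)²) = √25 = 5
|V_4V_5| = √((6)² + (-8)²) = √100 = 10
|V_5V_1| = √((0)² + (17)²) = √289 = 17
Perimeter = 5 + 9 + 5 + 10 + 17 = 46.

46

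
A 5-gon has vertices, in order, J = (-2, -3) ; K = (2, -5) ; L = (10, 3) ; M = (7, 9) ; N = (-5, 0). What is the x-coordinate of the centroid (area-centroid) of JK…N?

610/201

Apply the shoelace (surveyor's) formula. First the cross-terms c_i = x_i·y_{i+1} − x_{i+1}·y_i:
  16, 56, 69, 45, 15  ⇒  2A = 201, A = 100.5.
Then Σ (x_i + x_{i+1})·c_i = 1830, so x̄ = 1830 / (6·100.5) = 610/201.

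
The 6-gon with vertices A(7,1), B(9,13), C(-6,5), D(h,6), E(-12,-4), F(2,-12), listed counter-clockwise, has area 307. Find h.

Write out the shoelace sum; only the two edges meeting at D involve h:
2·Area = [((-6)·6 − h·5) + (h·(-4) − (-12)·6)] + 443
       = -9·h + 479 = 614
⇒ h = -15.

-15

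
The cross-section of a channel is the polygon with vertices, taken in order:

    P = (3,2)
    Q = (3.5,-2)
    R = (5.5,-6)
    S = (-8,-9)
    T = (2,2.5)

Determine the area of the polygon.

Apply the surveyor's formula: 2A = Σ (x_i·y_{i+1} − x_{i+1}·y_i), indices taken mod 5.
Σ = (-13) + (-10) + (-97.5) + (-2) + (-3.5) = -126
Area = |Σ|/2 = 63.

63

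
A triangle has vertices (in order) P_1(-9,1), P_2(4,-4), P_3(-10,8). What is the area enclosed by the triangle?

43

Cross-terms: 32, -8, 62  ⇒  Σ = 86
Area = |Σ|/2 = 43.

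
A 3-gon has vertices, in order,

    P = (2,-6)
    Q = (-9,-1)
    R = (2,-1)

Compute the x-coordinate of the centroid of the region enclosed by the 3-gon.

Apply Gauss's area formula. First the cross-terms c_i = x_i·y_{i+1} − x_{i+1}·y_i:
  -56, 11, -10  ⇒  2A = -55, A = -27.5.
Then Σ (x_i + x_{i+1})·c_i = 275, so x̄ = 275 / (6·(-27.5)) = -5/3.

-5/3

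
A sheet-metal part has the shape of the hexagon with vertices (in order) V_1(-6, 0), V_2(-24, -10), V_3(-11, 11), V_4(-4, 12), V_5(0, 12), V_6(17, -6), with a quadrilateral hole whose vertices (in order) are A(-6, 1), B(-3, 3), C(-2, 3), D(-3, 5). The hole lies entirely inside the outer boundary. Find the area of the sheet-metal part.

341

Outer boundary:
Cross-terms: 60, -374, -88, -48, -204, -36  ⇒  Σ = -690
Area = |Σ|/2 = 345.
Hole:
Apply the shoelace formula: 2A = Σ (x_i·y_{i+1} − x_{i+1}·y_i), indices taken mod 4.
A→B: (-6)(3) − (-3)(1) = -15
B→C: (-3)(3) − (-2)(3) = -3
C→D: (-2)(5) − (-3)(3) = -1
D→A: (-3)(1) − (-6)(5) = 27
Σ = 8
Area = |Σ|/2 = 4.
Net area = 345 − 4 = 341.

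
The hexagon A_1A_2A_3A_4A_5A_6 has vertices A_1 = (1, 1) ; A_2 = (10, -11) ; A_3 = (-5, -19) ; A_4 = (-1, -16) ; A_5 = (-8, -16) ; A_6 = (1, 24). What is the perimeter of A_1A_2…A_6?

108

|A_1A_2| = √((9)² + (-12)²) = √225 = 15
|A_2A_3| = √((-15)² + (-8)²) = √289 = 17
|A_3A_4| = √((4)² + (3)²) = √25 = 5
|A_4A_5| = √((-7)² + (0)²) = √49 = 7
|A_5A_6| = √((9)² + (40)²) = √1681 = 41
|A_6A_1| = √((0)² + (-23)²) = √529 = 23
Perimeter = 15 + 17 + 5 + 7 + 41 + 23 = 108.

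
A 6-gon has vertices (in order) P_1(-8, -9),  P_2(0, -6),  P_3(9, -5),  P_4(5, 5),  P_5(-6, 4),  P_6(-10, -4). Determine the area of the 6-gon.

172

Apply Gauss's area formula: 2A = Σ (x_i·y_{i+1} − x_{i+1}·y_i), indices taken mod 6.
Σ = (48) + (54) + (70) + (50) + (64) + (58) = 344
Area = |Σ|/2 = 172.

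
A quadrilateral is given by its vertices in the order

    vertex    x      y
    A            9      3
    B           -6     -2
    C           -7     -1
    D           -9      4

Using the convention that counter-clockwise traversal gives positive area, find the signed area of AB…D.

-54

Apply the shoelace (surveyor's) formula: 2A = Σ (x_i·y_{i+1} − x_{i+1}·y_i), indices taken mod 4.
Σ = (0) + (-8) + (-37) + (-63) = -108
Signed area = Σ/2 = -54 (negative ⇒ clockwise traversal).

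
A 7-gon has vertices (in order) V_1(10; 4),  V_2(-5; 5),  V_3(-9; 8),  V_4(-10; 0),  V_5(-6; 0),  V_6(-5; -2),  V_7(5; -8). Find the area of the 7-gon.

158.5

Apply Gauss's area formula: 2A = Σ (x_i·y_{i+1} − x_{i+1}·y_i), indices taken mod 7.
V_1→V_2: (10)(5) − (-5)(4) = 70
V_2→V_3: (-5)(8) − (-9)(5) = 5
V_3→V_4: (-9)(0) − (-10)(8) = 80
V_4→V_5: (-10)(0) − (-6)(0) = 0
V_5→V_6: (-6)(-2) − (-5)(0) = 12
V_6→V_7: (-5)(-8) − (5)(-2) = 50
V_7→V_1: (5)(4) − (10)(-8) = 100
Σ = 317
Area = |Σ|/2 = 158.5.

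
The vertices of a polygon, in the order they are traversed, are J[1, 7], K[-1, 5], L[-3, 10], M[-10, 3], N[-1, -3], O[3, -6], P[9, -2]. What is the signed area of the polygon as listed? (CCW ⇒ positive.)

134.5

Σ = (12) + (5) + (91) + (33) + (15) + (48) + (65) = 269
Signed area = Σ/2 = 134.5 (positive ⇒ counter-clockwise traversal).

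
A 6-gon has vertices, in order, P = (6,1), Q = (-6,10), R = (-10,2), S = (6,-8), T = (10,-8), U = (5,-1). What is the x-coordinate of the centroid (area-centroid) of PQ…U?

Apply the shoelace (surveyor's) formula. First the cross-terms c_i = x_i·y_{i+1} − x_{i+1}·y_i:
  66, 88, 68, 32, 30, 11  ⇒  2A = 295, A = 147.5.
Then Σ (x_i + x_{i+1})·c_i = -597, so x̄ = -597 / (6·147.5) = -199/295.

-199/295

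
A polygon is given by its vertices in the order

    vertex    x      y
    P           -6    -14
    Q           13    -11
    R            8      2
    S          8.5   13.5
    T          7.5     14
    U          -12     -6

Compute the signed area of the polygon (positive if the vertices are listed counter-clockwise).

Apply the shoelace (surveyor's) formula: 2A = Σ (x_i·y_{i+1} − x_{i+1}·y_i), indices taken mod 6.
Σ = (248) + (114) + (91) + (17.75) + (123) + (132) = 725.75
Signed area = Σ/2 = 362.875 (positive ⇒ counter-clockwise traversal).

362.875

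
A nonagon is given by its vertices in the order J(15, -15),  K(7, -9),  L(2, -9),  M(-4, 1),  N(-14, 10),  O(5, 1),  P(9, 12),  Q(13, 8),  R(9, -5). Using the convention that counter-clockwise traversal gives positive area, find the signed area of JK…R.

Cross-terms: -30, -45, -34, -26, -64, 51, -84, -137, -60  ⇒  Σ = -429
Signed area = Σ/2 = -214.5 (negative ⇒ clockwise traversal).

-214.5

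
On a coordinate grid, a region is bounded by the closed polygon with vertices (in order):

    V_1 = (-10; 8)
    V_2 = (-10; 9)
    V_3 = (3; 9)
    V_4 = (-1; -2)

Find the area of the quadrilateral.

76

Apply Gauss's area formula: 2A = Σ (x_i·y_{i+1} − x_{i+1}·y_i), indices taken mod 4.
V_1→V_2: (-10)(9) − (-10)(8) = -10
V_2→V_3: (-10)(9) − (3)(9) = -117
V_3→V_4: (3)(-2) − (-1)(9) = 3
V_4→V_1: (-1)(8) − (-10)(-2) = -28
Σ = -152
Area = |Σ|/2 = 76.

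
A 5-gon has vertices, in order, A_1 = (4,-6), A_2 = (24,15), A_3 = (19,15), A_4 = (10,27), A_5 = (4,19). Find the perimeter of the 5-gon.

|A_1A_2| = √((20)² + (21)²) = √841 = 29
|A_2A_3| = √((-5)² + (0)²) = √25 = 5
|A_3A_4| = √((-9)² + (12)²) = √225 = 15
|A_4A_5| = √((-6)² + (-8)²) = √100 = 10
|A_5A_1| = √((0)² + (-25)²) = √625 = 25
Perimeter = 29 + 5 + 15 + 10 + 25 = 84.

84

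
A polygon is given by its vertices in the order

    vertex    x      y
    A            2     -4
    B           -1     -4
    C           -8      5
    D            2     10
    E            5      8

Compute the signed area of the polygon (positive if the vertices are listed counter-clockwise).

Cross-terms: -12, -37, -90, -34, -36  ⇒  Σ = -209
Signed area = Σ/2 = -104.5 (negative ⇒ clockwise traversal).

-104.5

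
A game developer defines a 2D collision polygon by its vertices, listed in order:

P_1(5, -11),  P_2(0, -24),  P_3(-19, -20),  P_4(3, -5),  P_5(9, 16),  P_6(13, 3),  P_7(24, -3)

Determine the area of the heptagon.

434.5

Apply the shoelace (surveyor's) formula: 2A = Σ (x_i·y_{i+1} − x_{i+1}·y_i), indices taken mod 7.
P_1→P_2: (5)(-24) − (0)(-11) = -120
P_2→P_3: (0)(-20) − (-19)(-24) = -456
P_3→P_4: (-19)(-5) − (3)(-20) = 155
P_4→P_5: (3)(16) − (9)(-5) = 93
P_5→P_6: (9)(3) − (13)(16) = -181
P_6→P_7: (13)(-3) − (24)(3) = -111
P_7→P_1: (24)(-11) − (5)(-3) = -249
Σ = -869
Area = |Σ|/2 = 434.5.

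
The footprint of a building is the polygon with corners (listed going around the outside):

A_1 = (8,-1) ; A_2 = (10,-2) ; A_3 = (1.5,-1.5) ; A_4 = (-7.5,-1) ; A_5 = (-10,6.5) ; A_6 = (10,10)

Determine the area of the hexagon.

A_1→A_2: (8)(-2) − (10)(-1) = -6
A_2→A_3: (10)(-1.5) − (1.5)(-2) = -12
A_3→A_4: (1.5)(-1) − (-7.5)(-1.5) = -12.75
A_4→A_5: (-7.5)(6.5) − (-10)(-1) = -58.75
A_5→A_6: (-10)(10) − (10)(6.5) = -165
A_6→A_1: (10)(-1) − (8)(10) = -90
Σ = -344.5
Area = |Σ|/2 = 172.25.

172.25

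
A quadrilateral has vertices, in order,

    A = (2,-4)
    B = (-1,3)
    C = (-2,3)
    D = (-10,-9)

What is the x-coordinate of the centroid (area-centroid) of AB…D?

-349/111

Apply Gauss's area formula. First the cross-terms c_i = x_i·y_{i+1} − x_{i+1}·y_i:
  2, 3, 48, 58  ⇒  2A = 111, A = 55.5.
Then Σ (x_i + x_{i+1})·c_i = -1047, so x̄ = -1047 / (6·55.5) = -349/111.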